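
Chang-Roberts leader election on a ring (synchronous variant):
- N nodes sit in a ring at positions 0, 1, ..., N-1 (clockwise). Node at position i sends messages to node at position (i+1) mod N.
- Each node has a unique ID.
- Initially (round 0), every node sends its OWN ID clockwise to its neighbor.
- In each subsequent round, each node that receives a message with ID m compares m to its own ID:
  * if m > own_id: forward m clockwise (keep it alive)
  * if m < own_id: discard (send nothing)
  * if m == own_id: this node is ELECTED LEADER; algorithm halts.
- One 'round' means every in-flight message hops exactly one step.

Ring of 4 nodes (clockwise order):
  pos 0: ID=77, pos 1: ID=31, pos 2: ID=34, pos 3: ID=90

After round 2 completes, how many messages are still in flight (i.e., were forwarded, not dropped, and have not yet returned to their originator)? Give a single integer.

Answer: 2

Derivation:
Round 1: pos1(id31) recv 77: fwd; pos2(id34) recv 31: drop; pos3(id90) recv 34: drop; pos0(id77) recv 90: fwd
Round 2: pos2(id34) recv 77: fwd; pos1(id31) recv 90: fwd
After round 2: 2 messages still in flight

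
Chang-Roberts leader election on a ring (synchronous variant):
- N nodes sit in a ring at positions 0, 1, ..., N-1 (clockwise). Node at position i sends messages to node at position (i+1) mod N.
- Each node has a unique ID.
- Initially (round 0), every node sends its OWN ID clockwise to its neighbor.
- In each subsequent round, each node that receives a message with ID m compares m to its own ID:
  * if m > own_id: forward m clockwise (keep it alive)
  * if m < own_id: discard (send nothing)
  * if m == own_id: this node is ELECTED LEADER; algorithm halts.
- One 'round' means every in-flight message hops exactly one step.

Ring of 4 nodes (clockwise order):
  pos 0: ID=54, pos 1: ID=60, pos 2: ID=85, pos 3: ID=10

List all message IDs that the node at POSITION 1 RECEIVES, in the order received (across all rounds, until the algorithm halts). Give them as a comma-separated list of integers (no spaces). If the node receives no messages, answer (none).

Answer: 54,85

Derivation:
Round 1: pos1(id60) recv 54: drop; pos2(id85) recv 60: drop; pos3(id10) recv 85: fwd; pos0(id54) recv 10: drop
Round 2: pos0(id54) recv 85: fwd
Round 3: pos1(id60) recv 85: fwd
Round 4: pos2(id85) recv 85: ELECTED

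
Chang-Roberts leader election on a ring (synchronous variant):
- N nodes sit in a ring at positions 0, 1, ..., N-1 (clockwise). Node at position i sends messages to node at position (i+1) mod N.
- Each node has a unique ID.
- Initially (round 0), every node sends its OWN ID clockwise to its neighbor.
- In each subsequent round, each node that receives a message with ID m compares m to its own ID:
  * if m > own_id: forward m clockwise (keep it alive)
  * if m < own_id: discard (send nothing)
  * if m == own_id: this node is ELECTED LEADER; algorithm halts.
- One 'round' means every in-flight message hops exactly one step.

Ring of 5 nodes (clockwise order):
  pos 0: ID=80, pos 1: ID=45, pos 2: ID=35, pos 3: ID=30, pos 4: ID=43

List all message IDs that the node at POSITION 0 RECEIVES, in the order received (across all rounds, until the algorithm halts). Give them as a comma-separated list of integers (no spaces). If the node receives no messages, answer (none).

Round 1: pos1(id45) recv 80: fwd; pos2(id35) recv 45: fwd; pos3(id30) recv 35: fwd; pos4(id43) recv 30: drop; pos0(id80) recv 43: drop
Round 2: pos2(id35) recv 80: fwd; pos3(id30) recv 45: fwd; pos4(id43) recv 35: drop
Round 3: pos3(id30) recv 80: fwd; pos4(id43) recv 45: fwd
Round 4: pos4(id43) recv 80: fwd; pos0(id80) recv 45: drop
Round 5: pos0(id80) recv 80: ELECTED

Answer: 43,45,80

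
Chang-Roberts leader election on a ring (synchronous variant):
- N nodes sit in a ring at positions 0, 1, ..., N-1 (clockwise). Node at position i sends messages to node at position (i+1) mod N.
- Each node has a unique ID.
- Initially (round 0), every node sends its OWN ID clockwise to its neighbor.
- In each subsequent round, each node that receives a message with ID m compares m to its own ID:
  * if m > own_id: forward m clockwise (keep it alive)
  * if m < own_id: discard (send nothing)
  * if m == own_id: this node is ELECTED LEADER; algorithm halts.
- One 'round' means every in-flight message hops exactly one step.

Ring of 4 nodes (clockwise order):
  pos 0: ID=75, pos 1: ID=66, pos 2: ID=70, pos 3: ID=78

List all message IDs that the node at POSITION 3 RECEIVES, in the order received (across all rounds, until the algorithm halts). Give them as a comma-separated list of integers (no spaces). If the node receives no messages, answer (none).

Round 1: pos1(id66) recv 75: fwd; pos2(id70) recv 66: drop; pos3(id78) recv 70: drop; pos0(id75) recv 78: fwd
Round 2: pos2(id70) recv 75: fwd; pos1(id66) recv 78: fwd
Round 3: pos3(id78) recv 75: drop; pos2(id70) recv 78: fwd
Round 4: pos3(id78) recv 78: ELECTED

Answer: 70,75,78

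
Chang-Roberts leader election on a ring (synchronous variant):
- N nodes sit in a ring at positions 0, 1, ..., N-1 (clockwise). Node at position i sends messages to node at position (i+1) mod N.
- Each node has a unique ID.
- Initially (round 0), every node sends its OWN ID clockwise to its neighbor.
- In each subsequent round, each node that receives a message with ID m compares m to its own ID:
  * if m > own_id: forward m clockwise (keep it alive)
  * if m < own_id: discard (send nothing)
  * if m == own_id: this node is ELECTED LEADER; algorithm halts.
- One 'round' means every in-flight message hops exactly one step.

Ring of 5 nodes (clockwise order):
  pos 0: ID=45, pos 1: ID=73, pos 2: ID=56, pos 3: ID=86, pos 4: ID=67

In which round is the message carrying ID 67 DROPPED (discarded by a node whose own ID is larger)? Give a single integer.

Answer: 2

Derivation:
Round 1: pos1(id73) recv 45: drop; pos2(id56) recv 73: fwd; pos3(id86) recv 56: drop; pos4(id67) recv 86: fwd; pos0(id45) recv 67: fwd
Round 2: pos3(id86) recv 73: drop; pos0(id45) recv 86: fwd; pos1(id73) recv 67: drop
Round 3: pos1(id73) recv 86: fwd
Round 4: pos2(id56) recv 86: fwd
Round 5: pos3(id86) recv 86: ELECTED
Message ID 67 originates at pos 4; dropped at pos 1 in round 2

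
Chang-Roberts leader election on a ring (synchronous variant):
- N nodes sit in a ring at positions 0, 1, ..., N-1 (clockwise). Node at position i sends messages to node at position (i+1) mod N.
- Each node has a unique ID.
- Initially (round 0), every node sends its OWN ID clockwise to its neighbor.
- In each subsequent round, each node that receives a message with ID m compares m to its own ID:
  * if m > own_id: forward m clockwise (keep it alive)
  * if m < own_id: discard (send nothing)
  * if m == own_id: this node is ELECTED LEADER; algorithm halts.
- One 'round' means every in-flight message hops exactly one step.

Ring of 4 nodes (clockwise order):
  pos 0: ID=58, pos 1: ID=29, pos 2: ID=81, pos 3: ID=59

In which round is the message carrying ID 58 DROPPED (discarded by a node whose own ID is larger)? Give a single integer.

Round 1: pos1(id29) recv 58: fwd; pos2(id81) recv 29: drop; pos3(id59) recv 81: fwd; pos0(id58) recv 59: fwd
Round 2: pos2(id81) recv 58: drop; pos0(id58) recv 81: fwd; pos1(id29) recv 59: fwd
Round 3: pos1(id29) recv 81: fwd; pos2(id81) recv 59: drop
Round 4: pos2(id81) recv 81: ELECTED
Message ID 58 originates at pos 0; dropped at pos 2 in round 2

Answer: 2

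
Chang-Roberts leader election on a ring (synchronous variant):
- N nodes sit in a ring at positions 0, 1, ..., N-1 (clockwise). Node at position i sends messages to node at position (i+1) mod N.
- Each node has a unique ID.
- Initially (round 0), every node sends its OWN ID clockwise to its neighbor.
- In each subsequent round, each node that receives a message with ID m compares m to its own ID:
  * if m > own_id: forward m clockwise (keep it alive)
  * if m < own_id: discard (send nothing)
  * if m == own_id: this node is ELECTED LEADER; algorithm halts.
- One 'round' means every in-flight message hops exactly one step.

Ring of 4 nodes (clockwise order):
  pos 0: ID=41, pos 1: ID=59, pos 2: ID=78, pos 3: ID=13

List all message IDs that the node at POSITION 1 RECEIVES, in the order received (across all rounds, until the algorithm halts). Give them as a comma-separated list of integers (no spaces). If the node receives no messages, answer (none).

Round 1: pos1(id59) recv 41: drop; pos2(id78) recv 59: drop; pos3(id13) recv 78: fwd; pos0(id41) recv 13: drop
Round 2: pos0(id41) recv 78: fwd
Round 3: pos1(id59) recv 78: fwd
Round 4: pos2(id78) recv 78: ELECTED

Answer: 41,78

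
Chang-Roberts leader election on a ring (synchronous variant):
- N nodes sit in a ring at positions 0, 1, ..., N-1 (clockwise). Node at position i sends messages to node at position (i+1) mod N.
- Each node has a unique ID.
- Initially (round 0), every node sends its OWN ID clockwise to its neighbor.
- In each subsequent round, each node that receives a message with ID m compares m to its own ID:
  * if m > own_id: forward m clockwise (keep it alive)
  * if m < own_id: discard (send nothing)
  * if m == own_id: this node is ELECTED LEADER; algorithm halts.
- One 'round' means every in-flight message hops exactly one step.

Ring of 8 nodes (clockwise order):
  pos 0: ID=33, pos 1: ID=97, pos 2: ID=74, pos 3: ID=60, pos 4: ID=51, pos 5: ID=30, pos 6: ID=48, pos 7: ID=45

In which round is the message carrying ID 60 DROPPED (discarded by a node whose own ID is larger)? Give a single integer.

Answer: 6

Derivation:
Round 1: pos1(id97) recv 33: drop; pos2(id74) recv 97: fwd; pos3(id60) recv 74: fwd; pos4(id51) recv 60: fwd; pos5(id30) recv 51: fwd; pos6(id48) recv 30: drop; pos7(id45) recv 48: fwd; pos0(id33) recv 45: fwd
Round 2: pos3(id60) recv 97: fwd; pos4(id51) recv 74: fwd; pos5(id30) recv 60: fwd; pos6(id48) recv 51: fwd; pos0(id33) recv 48: fwd; pos1(id97) recv 45: drop
Round 3: pos4(id51) recv 97: fwd; pos5(id30) recv 74: fwd; pos6(id48) recv 60: fwd; pos7(id45) recv 51: fwd; pos1(id97) recv 48: drop
Round 4: pos5(id30) recv 97: fwd; pos6(id48) recv 74: fwd; pos7(id45) recv 60: fwd; pos0(id33) recv 51: fwd
Round 5: pos6(id48) recv 97: fwd; pos7(id45) recv 74: fwd; pos0(id33) recv 60: fwd; pos1(id97) recv 51: drop
Round 6: pos7(id45) recv 97: fwd; pos0(id33) recv 74: fwd; pos1(id97) recv 60: drop
Round 7: pos0(id33) recv 97: fwd; pos1(id97) recv 74: drop
Round 8: pos1(id97) recv 97: ELECTED
Message ID 60 originates at pos 3; dropped at pos 1 in round 6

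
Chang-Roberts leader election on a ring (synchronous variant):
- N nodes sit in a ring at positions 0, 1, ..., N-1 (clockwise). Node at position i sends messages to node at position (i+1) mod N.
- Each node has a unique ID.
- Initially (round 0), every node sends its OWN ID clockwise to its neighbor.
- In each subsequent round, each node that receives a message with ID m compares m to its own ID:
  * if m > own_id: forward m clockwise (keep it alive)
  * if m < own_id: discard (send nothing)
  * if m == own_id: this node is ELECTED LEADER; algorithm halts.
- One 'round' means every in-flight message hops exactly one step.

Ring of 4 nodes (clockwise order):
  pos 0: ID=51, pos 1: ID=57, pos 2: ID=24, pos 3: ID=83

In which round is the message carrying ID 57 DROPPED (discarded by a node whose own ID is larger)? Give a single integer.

Round 1: pos1(id57) recv 51: drop; pos2(id24) recv 57: fwd; pos3(id83) recv 24: drop; pos0(id51) recv 83: fwd
Round 2: pos3(id83) recv 57: drop; pos1(id57) recv 83: fwd
Round 3: pos2(id24) recv 83: fwd
Round 4: pos3(id83) recv 83: ELECTED
Message ID 57 originates at pos 1; dropped at pos 3 in round 2

Answer: 2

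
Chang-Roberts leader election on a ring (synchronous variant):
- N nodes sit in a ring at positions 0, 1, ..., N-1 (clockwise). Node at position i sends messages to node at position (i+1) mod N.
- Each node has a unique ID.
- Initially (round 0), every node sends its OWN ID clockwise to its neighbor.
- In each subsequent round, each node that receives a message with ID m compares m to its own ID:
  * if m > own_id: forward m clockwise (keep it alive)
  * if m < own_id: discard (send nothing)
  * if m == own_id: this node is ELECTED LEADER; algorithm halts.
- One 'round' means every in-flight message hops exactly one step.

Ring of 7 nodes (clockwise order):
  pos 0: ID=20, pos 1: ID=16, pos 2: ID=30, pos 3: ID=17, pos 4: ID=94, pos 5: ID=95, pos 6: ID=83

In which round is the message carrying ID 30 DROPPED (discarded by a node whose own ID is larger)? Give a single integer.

Round 1: pos1(id16) recv 20: fwd; pos2(id30) recv 16: drop; pos3(id17) recv 30: fwd; pos4(id94) recv 17: drop; pos5(id95) recv 94: drop; pos6(id83) recv 95: fwd; pos0(id20) recv 83: fwd
Round 2: pos2(id30) recv 20: drop; pos4(id94) recv 30: drop; pos0(id20) recv 95: fwd; pos1(id16) recv 83: fwd
Round 3: pos1(id16) recv 95: fwd; pos2(id30) recv 83: fwd
Round 4: pos2(id30) recv 95: fwd; pos3(id17) recv 83: fwd
Round 5: pos3(id17) recv 95: fwd; pos4(id94) recv 83: drop
Round 6: pos4(id94) recv 95: fwd
Round 7: pos5(id95) recv 95: ELECTED
Message ID 30 originates at pos 2; dropped at pos 4 in round 2

Answer: 2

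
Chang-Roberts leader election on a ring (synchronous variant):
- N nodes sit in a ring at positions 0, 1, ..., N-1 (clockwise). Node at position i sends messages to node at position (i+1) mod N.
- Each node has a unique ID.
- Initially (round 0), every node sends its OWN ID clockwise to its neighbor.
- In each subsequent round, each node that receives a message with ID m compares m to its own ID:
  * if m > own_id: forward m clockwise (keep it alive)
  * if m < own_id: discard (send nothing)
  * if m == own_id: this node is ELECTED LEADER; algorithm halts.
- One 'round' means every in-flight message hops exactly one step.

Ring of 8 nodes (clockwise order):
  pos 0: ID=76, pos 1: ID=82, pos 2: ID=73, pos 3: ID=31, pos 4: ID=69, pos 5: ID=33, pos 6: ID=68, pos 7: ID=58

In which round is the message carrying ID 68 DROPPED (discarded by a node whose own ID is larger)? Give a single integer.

Answer: 2

Derivation:
Round 1: pos1(id82) recv 76: drop; pos2(id73) recv 82: fwd; pos3(id31) recv 73: fwd; pos4(id69) recv 31: drop; pos5(id33) recv 69: fwd; pos6(id68) recv 33: drop; pos7(id58) recv 68: fwd; pos0(id76) recv 58: drop
Round 2: pos3(id31) recv 82: fwd; pos4(id69) recv 73: fwd; pos6(id68) recv 69: fwd; pos0(id76) recv 68: drop
Round 3: pos4(id69) recv 82: fwd; pos5(id33) recv 73: fwd; pos7(id58) recv 69: fwd
Round 4: pos5(id33) recv 82: fwd; pos6(id68) recv 73: fwd; pos0(id76) recv 69: drop
Round 5: pos6(id68) recv 82: fwd; pos7(id58) recv 73: fwd
Round 6: pos7(id58) recv 82: fwd; pos0(id76) recv 73: drop
Round 7: pos0(id76) recv 82: fwd
Round 8: pos1(id82) recv 82: ELECTED
Message ID 68 originates at pos 6; dropped at pos 0 in round 2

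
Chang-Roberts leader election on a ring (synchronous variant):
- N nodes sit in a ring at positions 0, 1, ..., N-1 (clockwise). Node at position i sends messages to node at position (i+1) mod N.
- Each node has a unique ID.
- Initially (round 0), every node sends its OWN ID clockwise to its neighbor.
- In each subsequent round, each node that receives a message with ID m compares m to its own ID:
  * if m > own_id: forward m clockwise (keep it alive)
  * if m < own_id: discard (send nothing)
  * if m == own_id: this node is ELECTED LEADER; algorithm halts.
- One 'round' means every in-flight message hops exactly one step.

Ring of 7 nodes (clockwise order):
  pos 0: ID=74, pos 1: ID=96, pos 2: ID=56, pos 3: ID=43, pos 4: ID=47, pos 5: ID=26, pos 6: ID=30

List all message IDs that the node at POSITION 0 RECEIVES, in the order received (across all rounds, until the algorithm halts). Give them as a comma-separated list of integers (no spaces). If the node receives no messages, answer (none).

Answer: 30,47,56,96

Derivation:
Round 1: pos1(id96) recv 74: drop; pos2(id56) recv 96: fwd; pos3(id43) recv 56: fwd; pos4(id47) recv 43: drop; pos5(id26) recv 47: fwd; pos6(id30) recv 26: drop; pos0(id74) recv 30: drop
Round 2: pos3(id43) recv 96: fwd; pos4(id47) recv 56: fwd; pos6(id30) recv 47: fwd
Round 3: pos4(id47) recv 96: fwd; pos5(id26) recv 56: fwd; pos0(id74) recv 47: drop
Round 4: pos5(id26) recv 96: fwd; pos6(id30) recv 56: fwd
Round 5: pos6(id30) recv 96: fwd; pos0(id74) recv 56: drop
Round 6: pos0(id74) recv 96: fwd
Round 7: pos1(id96) recv 96: ELECTED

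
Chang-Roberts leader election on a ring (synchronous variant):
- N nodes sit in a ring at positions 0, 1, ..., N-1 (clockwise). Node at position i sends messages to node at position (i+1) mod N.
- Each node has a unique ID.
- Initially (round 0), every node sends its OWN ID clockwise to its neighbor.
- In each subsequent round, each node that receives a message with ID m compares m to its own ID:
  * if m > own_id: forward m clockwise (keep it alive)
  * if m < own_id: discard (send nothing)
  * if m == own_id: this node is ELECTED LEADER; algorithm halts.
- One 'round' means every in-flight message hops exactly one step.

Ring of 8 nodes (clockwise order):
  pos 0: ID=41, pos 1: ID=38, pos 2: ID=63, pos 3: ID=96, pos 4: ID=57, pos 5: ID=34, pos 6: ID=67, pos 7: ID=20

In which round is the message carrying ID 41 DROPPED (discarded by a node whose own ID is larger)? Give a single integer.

Round 1: pos1(id38) recv 41: fwd; pos2(id63) recv 38: drop; pos3(id96) recv 63: drop; pos4(id57) recv 96: fwd; pos5(id34) recv 57: fwd; pos6(id67) recv 34: drop; pos7(id20) recv 67: fwd; pos0(id41) recv 20: drop
Round 2: pos2(id63) recv 41: drop; pos5(id34) recv 96: fwd; pos6(id67) recv 57: drop; pos0(id41) recv 67: fwd
Round 3: pos6(id67) recv 96: fwd; pos1(id38) recv 67: fwd
Round 4: pos7(id20) recv 96: fwd; pos2(id63) recv 67: fwd
Round 5: pos0(id41) recv 96: fwd; pos3(id96) recv 67: drop
Round 6: pos1(id38) recv 96: fwd
Round 7: pos2(id63) recv 96: fwd
Round 8: pos3(id96) recv 96: ELECTED
Message ID 41 originates at pos 0; dropped at pos 2 in round 2

Answer: 2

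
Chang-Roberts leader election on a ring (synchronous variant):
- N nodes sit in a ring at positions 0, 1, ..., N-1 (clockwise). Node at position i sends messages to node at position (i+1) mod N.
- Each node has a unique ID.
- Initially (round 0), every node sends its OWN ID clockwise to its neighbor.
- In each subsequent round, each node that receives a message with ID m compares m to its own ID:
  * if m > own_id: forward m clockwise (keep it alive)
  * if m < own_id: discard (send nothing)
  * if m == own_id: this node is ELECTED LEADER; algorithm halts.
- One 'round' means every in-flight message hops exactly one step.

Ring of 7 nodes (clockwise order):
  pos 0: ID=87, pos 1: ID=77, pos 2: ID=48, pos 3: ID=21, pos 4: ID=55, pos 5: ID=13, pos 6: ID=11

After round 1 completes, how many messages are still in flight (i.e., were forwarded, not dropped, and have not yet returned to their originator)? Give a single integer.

Answer: 5

Derivation:
Round 1: pos1(id77) recv 87: fwd; pos2(id48) recv 77: fwd; pos3(id21) recv 48: fwd; pos4(id55) recv 21: drop; pos5(id13) recv 55: fwd; pos6(id11) recv 13: fwd; pos0(id87) recv 11: drop
After round 1: 5 messages still in flight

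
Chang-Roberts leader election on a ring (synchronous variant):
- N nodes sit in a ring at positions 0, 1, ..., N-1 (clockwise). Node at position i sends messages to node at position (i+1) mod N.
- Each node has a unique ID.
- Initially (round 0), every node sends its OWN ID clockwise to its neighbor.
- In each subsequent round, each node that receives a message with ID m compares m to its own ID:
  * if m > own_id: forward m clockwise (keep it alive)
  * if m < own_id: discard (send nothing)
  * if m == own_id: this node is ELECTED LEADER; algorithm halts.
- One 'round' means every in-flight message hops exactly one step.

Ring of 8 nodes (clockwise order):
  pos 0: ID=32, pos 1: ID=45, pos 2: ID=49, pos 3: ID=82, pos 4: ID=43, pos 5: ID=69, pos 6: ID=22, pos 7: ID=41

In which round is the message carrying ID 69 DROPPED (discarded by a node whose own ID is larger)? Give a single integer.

Round 1: pos1(id45) recv 32: drop; pos2(id49) recv 45: drop; pos3(id82) recv 49: drop; pos4(id43) recv 82: fwd; pos5(id69) recv 43: drop; pos6(id22) recv 69: fwd; pos7(id41) recv 22: drop; pos0(id32) recv 41: fwd
Round 2: pos5(id69) recv 82: fwd; pos7(id41) recv 69: fwd; pos1(id45) recv 41: drop
Round 3: pos6(id22) recv 82: fwd; pos0(id32) recv 69: fwd
Round 4: pos7(id41) recv 82: fwd; pos1(id45) recv 69: fwd
Round 5: pos0(id32) recv 82: fwd; pos2(id49) recv 69: fwd
Round 6: pos1(id45) recv 82: fwd; pos3(id82) recv 69: drop
Round 7: pos2(id49) recv 82: fwd
Round 8: pos3(id82) recv 82: ELECTED
Message ID 69 originates at pos 5; dropped at pos 3 in round 6

Answer: 6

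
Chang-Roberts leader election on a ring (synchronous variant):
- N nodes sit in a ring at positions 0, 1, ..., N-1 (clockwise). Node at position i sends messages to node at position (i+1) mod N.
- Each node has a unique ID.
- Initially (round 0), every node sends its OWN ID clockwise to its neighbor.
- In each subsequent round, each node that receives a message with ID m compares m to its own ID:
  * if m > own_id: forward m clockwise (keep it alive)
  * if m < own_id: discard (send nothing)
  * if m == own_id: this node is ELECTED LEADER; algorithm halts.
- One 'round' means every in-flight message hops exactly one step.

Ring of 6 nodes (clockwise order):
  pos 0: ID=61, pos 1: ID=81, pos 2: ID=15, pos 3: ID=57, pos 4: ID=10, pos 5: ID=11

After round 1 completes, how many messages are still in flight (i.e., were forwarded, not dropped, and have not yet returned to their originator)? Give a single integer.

Round 1: pos1(id81) recv 61: drop; pos2(id15) recv 81: fwd; pos3(id57) recv 15: drop; pos4(id10) recv 57: fwd; pos5(id11) recv 10: drop; pos0(id61) recv 11: drop
After round 1: 2 messages still in flight

Answer: 2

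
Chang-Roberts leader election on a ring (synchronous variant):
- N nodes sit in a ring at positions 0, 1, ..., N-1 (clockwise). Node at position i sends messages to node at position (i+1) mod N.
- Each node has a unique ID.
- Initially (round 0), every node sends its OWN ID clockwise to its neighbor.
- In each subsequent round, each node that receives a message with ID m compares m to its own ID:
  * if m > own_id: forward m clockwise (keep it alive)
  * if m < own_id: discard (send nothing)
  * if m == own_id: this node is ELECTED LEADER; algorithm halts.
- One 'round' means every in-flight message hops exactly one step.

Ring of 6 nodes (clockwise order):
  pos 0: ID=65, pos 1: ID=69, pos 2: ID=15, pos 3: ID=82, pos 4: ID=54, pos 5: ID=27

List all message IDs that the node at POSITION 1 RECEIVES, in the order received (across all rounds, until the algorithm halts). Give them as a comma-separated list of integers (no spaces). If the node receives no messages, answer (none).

Answer: 65,82

Derivation:
Round 1: pos1(id69) recv 65: drop; pos2(id15) recv 69: fwd; pos3(id82) recv 15: drop; pos4(id54) recv 82: fwd; pos5(id27) recv 54: fwd; pos0(id65) recv 27: drop
Round 2: pos3(id82) recv 69: drop; pos5(id27) recv 82: fwd; pos0(id65) recv 54: drop
Round 3: pos0(id65) recv 82: fwd
Round 4: pos1(id69) recv 82: fwd
Round 5: pos2(id15) recv 82: fwd
Round 6: pos3(id82) recv 82: ELECTED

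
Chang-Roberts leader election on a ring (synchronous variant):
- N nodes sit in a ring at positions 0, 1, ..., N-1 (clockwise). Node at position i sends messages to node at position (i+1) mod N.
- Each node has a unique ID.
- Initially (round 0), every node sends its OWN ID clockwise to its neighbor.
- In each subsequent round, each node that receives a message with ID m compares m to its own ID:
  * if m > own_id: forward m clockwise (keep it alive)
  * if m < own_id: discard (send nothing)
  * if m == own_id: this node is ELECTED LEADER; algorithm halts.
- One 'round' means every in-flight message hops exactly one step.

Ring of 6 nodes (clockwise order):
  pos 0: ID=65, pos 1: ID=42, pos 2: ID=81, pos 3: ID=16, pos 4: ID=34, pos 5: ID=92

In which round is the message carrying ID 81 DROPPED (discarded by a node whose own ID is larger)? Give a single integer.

Answer: 3

Derivation:
Round 1: pos1(id42) recv 65: fwd; pos2(id81) recv 42: drop; pos3(id16) recv 81: fwd; pos4(id34) recv 16: drop; pos5(id92) recv 34: drop; pos0(id65) recv 92: fwd
Round 2: pos2(id81) recv 65: drop; pos4(id34) recv 81: fwd; pos1(id42) recv 92: fwd
Round 3: pos5(id92) recv 81: drop; pos2(id81) recv 92: fwd
Round 4: pos3(id16) recv 92: fwd
Round 5: pos4(id34) recv 92: fwd
Round 6: pos5(id92) recv 92: ELECTED
Message ID 81 originates at pos 2; dropped at pos 5 in round 3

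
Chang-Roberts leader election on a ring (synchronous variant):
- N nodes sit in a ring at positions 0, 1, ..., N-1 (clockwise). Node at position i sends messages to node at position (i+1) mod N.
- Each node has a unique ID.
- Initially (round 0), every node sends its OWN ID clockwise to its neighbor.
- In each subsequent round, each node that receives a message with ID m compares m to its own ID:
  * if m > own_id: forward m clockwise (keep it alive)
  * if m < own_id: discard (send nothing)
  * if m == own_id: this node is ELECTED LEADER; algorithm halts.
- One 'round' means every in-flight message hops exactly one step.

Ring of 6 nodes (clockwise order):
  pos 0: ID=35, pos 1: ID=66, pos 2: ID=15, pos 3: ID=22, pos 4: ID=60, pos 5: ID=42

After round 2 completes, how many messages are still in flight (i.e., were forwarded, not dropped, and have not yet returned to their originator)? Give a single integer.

Round 1: pos1(id66) recv 35: drop; pos2(id15) recv 66: fwd; pos3(id22) recv 15: drop; pos4(id60) recv 22: drop; pos5(id42) recv 60: fwd; pos0(id35) recv 42: fwd
Round 2: pos3(id22) recv 66: fwd; pos0(id35) recv 60: fwd; pos1(id66) recv 42: drop
After round 2: 2 messages still in flight

Answer: 2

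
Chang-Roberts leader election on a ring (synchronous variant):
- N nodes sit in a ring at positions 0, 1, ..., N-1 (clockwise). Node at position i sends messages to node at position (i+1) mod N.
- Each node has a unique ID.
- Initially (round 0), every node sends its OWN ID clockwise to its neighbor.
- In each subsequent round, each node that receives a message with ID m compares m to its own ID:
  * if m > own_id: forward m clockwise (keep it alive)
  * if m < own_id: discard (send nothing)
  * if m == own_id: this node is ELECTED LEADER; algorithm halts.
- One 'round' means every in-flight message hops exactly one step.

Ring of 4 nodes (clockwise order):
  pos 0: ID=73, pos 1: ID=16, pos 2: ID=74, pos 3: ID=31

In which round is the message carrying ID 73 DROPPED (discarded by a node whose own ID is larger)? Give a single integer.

Round 1: pos1(id16) recv 73: fwd; pos2(id74) recv 16: drop; pos3(id31) recv 74: fwd; pos0(id73) recv 31: drop
Round 2: pos2(id74) recv 73: drop; pos0(id73) recv 74: fwd
Round 3: pos1(id16) recv 74: fwd
Round 4: pos2(id74) recv 74: ELECTED
Message ID 73 originates at pos 0; dropped at pos 2 in round 2

Answer: 2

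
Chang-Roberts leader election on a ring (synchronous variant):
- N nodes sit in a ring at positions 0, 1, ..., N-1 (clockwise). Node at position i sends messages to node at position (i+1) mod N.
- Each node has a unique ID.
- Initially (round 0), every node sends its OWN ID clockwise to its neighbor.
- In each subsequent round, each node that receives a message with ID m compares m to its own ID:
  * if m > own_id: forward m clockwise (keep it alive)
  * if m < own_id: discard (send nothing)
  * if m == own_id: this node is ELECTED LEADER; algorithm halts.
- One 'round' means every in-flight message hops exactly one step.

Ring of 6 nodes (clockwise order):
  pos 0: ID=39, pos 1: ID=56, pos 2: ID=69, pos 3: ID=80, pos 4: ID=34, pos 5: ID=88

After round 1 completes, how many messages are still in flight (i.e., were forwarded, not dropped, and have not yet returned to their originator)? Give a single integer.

Answer: 2

Derivation:
Round 1: pos1(id56) recv 39: drop; pos2(id69) recv 56: drop; pos3(id80) recv 69: drop; pos4(id34) recv 80: fwd; pos5(id88) recv 34: drop; pos0(id39) recv 88: fwd
After round 1: 2 messages still in flight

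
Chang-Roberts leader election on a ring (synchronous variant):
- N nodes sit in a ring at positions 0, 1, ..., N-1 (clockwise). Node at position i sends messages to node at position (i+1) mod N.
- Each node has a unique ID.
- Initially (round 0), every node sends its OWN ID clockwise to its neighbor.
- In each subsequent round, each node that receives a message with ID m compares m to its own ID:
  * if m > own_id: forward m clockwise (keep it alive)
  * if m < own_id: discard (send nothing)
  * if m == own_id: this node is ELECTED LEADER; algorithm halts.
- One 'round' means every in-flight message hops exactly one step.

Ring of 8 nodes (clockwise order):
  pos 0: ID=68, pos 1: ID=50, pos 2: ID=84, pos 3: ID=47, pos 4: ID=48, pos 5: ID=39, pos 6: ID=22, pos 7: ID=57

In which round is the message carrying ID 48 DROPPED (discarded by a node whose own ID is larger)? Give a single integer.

Round 1: pos1(id50) recv 68: fwd; pos2(id84) recv 50: drop; pos3(id47) recv 84: fwd; pos4(id48) recv 47: drop; pos5(id39) recv 48: fwd; pos6(id22) recv 39: fwd; pos7(id57) recv 22: drop; pos0(id68) recv 57: drop
Round 2: pos2(id84) recv 68: drop; pos4(id48) recv 84: fwd; pos6(id22) recv 48: fwd; pos7(id57) recv 39: drop
Round 3: pos5(id39) recv 84: fwd; pos7(id57) recv 48: drop
Round 4: pos6(id22) recv 84: fwd
Round 5: pos7(id57) recv 84: fwd
Round 6: pos0(id68) recv 84: fwd
Round 7: pos1(id50) recv 84: fwd
Round 8: pos2(id84) recv 84: ELECTED
Message ID 48 originates at pos 4; dropped at pos 7 in round 3

Answer: 3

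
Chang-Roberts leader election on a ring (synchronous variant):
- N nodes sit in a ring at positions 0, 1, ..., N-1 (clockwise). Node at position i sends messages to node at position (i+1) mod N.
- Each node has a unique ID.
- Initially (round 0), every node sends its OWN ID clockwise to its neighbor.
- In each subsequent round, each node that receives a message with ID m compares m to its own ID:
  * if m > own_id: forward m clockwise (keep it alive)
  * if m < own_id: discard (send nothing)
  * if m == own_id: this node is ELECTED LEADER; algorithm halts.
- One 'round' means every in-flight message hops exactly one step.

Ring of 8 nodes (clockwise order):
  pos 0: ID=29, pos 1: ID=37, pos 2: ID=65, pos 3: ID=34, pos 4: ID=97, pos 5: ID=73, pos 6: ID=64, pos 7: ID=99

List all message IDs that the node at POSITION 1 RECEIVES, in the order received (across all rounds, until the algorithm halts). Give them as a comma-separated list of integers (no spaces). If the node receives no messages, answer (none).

Answer: 29,99

Derivation:
Round 1: pos1(id37) recv 29: drop; pos2(id65) recv 37: drop; pos3(id34) recv 65: fwd; pos4(id97) recv 34: drop; pos5(id73) recv 97: fwd; pos6(id64) recv 73: fwd; pos7(id99) recv 64: drop; pos0(id29) recv 99: fwd
Round 2: pos4(id97) recv 65: drop; pos6(id64) recv 97: fwd; pos7(id99) recv 73: drop; pos1(id37) recv 99: fwd
Round 3: pos7(id99) recv 97: drop; pos2(id65) recv 99: fwd
Round 4: pos3(id34) recv 99: fwd
Round 5: pos4(id97) recv 99: fwd
Round 6: pos5(id73) recv 99: fwd
Round 7: pos6(id64) recv 99: fwd
Round 8: pos7(id99) recv 99: ELECTED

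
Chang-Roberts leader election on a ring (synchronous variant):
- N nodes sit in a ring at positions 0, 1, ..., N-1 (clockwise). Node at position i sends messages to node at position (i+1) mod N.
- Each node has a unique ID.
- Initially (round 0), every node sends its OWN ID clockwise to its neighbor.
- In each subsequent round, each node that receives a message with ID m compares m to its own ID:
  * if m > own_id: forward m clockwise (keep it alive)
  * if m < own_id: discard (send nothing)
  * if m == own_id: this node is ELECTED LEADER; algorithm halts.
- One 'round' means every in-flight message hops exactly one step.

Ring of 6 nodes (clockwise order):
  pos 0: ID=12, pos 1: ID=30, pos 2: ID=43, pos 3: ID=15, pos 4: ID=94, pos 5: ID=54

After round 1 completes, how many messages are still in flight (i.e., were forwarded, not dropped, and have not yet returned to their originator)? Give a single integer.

Round 1: pos1(id30) recv 12: drop; pos2(id43) recv 30: drop; pos3(id15) recv 43: fwd; pos4(id94) recv 15: drop; pos5(id54) recv 94: fwd; pos0(id12) recv 54: fwd
After round 1: 3 messages still in flight

Answer: 3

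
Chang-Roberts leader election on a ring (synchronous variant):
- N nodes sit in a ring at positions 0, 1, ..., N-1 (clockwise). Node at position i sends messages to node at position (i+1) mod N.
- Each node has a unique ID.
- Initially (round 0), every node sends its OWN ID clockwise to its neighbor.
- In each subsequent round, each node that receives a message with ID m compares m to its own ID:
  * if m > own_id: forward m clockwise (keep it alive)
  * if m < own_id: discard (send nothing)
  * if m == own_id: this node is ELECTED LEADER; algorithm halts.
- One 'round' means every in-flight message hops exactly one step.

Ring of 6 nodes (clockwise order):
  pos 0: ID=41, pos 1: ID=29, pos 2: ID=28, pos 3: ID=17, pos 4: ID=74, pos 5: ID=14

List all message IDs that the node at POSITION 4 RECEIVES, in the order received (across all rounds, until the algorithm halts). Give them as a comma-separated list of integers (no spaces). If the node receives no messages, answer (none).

Answer: 17,28,29,41,74

Derivation:
Round 1: pos1(id29) recv 41: fwd; pos2(id28) recv 29: fwd; pos3(id17) recv 28: fwd; pos4(id74) recv 17: drop; pos5(id14) recv 74: fwd; pos0(id41) recv 14: drop
Round 2: pos2(id28) recv 41: fwd; pos3(id17) recv 29: fwd; pos4(id74) recv 28: drop; pos0(id41) recv 74: fwd
Round 3: pos3(id17) recv 41: fwd; pos4(id74) recv 29: drop; pos1(id29) recv 74: fwd
Round 4: pos4(id74) recv 41: drop; pos2(id28) recv 74: fwd
Round 5: pos3(id17) recv 74: fwd
Round 6: pos4(id74) recv 74: ELECTED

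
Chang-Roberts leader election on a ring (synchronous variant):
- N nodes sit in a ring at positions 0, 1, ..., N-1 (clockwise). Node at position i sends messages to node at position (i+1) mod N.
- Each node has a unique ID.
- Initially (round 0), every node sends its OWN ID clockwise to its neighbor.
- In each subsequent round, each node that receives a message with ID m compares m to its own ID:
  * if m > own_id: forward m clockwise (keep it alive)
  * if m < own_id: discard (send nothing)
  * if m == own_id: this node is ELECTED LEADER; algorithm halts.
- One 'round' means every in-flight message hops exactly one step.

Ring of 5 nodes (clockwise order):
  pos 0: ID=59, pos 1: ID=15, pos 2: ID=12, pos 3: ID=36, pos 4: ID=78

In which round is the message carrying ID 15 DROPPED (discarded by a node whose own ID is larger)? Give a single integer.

Answer: 2

Derivation:
Round 1: pos1(id15) recv 59: fwd; pos2(id12) recv 15: fwd; pos3(id36) recv 12: drop; pos4(id78) recv 36: drop; pos0(id59) recv 78: fwd
Round 2: pos2(id12) recv 59: fwd; pos3(id36) recv 15: drop; pos1(id15) recv 78: fwd
Round 3: pos3(id36) recv 59: fwd; pos2(id12) recv 78: fwd
Round 4: pos4(id78) recv 59: drop; pos3(id36) recv 78: fwd
Round 5: pos4(id78) recv 78: ELECTED
Message ID 15 originates at pos 1; dropped at pos 3 in round 2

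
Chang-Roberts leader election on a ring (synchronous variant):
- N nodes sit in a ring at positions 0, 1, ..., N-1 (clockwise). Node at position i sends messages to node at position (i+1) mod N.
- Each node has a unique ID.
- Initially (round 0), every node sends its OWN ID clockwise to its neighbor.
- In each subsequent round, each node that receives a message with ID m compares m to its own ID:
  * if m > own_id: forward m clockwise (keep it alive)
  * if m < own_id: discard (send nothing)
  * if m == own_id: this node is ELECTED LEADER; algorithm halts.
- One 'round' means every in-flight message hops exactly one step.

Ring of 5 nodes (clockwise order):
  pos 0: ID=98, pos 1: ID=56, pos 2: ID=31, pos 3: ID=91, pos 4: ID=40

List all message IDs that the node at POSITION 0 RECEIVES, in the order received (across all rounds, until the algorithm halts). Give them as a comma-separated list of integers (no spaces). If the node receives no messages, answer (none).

Round 1: pos1(id56) recv 98: fwd; pos2(id31) recv 56: fwd; pos3(id91) recv 31: drop; pos4(id40) recv 91: fwd; pos0(id98) recv 40: drop
Round 2: pos2(id31) recv 98: fwd; pos3(id91) recv 56: drop; pos0(id98) recv 91: drop
Round 3: pos3(id91) recv 98: fwd
Round 4: pos4(id40) recv 98: fwd
Round 5: pos0(id98) recv 98: ELECTED

Answer: 40,91,98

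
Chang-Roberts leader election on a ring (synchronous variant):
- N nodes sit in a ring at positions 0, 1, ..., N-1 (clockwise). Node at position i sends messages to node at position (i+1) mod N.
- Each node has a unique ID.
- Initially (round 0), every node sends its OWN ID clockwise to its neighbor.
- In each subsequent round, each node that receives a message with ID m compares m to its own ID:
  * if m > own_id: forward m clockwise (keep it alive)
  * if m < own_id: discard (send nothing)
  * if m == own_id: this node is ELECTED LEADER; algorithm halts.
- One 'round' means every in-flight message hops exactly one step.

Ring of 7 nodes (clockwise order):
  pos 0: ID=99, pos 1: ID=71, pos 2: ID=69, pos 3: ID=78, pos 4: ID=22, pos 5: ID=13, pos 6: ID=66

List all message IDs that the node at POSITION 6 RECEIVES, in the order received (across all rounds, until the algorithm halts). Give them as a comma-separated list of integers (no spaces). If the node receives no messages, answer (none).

Answer: 13,22,78,99

Derivation:
Round 1: pos1(id71) recv 99: fwd; pos2(id69) recv 71: fwd; pos3(id78) recv 69: drop; pos4(id22) recv 78: fwd; pos5(id13) recv 22: fwd; pos6(id66) recv 13: drop; pos0(id99) recv 66: drop
Round 2: pos2(id69) recv 99: fwd; pos3(id78) recv 71: drop; pos5(id13) recv 78: fwd; pos6(id66) recv 22: drop
Round 3: pos3(id78) recv 99: fwd; pos6(id66) recv 78: fwd
Round 4: pos4(id22) recv 99: fwd; pos0(id99) recv 78: drop
Round 5: pos5(id13) recv 99: fwd
Round 6: pos6(id66) recv 99: fwd
Round 7: pos0(id99) recv 99: ELECTED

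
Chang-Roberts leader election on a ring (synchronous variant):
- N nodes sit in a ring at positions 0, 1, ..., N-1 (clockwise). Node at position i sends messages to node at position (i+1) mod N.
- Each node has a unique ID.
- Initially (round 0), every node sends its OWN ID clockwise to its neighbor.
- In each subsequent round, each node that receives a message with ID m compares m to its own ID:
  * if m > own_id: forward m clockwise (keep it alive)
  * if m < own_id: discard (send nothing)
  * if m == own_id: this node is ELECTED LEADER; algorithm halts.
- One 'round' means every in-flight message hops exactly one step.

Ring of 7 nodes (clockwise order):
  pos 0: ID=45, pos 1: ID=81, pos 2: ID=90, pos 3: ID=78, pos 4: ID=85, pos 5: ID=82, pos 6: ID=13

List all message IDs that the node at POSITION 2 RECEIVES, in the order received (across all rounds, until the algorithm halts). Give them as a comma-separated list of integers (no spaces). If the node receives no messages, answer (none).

Round 1: pos1(id81) recv 45: drop; pos2(id90) recv 81: drop; pos3(id78) recv 90: fwd; pos4(id85) recv 78: drop; pos5(id82) recv 85: fwd; pos6(id13) recv 82: fwd; pos0(id45) recv 13: drop
Round 2: pos4(id85) recv 90: fwd; pos6(id13) recv 85: fwd; pos0(id45) recv 82: fwd
Round 3: pos5(id82) recv 90: fwd; pos0(id45) recv 85: fwd; pos1(id81) recv 82: fwd
Round 4: pos6(id13) recv 90: fwd; pos1(id81) recv 85: fwd; pos2(id90) recv 82: drop
Round 5: pos0(id45) recv 90: fwd; pos2(id90) recv 85: drop
Round 6: pos1(id81) recv 90: fwd
Round 7: pos2(id90) recv 90: ELECTED

Answer: 81,82,85,90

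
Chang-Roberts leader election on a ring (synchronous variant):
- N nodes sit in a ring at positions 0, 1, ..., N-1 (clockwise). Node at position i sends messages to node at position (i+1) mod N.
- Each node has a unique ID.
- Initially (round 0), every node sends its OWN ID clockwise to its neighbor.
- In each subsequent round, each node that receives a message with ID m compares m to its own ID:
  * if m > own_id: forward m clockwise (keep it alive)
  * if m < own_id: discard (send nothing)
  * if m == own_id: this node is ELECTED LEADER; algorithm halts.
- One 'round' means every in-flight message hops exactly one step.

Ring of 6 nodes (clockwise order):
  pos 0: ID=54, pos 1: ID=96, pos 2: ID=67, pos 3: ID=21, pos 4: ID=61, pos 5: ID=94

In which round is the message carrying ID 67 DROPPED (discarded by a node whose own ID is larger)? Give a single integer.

Round 1: pos1(id96) recv 54: drop; pos2(id67) recv 96: fwd; pos3(id21) recv 67: fwd; pos4(id61) recv 21: drop; pos5(id94) recv 61: drop; pos0(id54) recv 94: fwd
Round 2: pos3(id21) recv 96: fwd; pos4(id61) recv 67: fwd; pos1(id96) recv 94: drop
Round 3: pos4(id61) recv 96: fwd; pos5(id94) recv 67: drop
Round 4: pos5(id94) recv 96: fwd
Round 5: pos0(id54) recv 96: fwd
Round 6: pos1(id96) recv 96: ELECTED
Message ID 67 originates at pos 2; dropped at pos 5 in round 3

Answer: 3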